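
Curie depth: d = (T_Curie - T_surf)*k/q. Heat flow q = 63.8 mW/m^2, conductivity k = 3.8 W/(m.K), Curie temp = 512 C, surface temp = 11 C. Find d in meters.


T_Curie - T_surf = 512 - 11 = 501 C
Convert q to W/m^2: 63.8 mW/m^2 = 0.0638 W/m^2
d = 501 * 3.8 / 0.0638 = 29840.13 m

29840.13


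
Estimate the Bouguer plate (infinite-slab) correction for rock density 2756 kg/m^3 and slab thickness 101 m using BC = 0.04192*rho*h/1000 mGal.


BC = 0.04192 * rho * h / 1000
= 0.04192 * 2756 * 101 / 1000
= 11.6687 mGal

11.6687


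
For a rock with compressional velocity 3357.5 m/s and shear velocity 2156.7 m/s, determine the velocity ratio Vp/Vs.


Vp/Vs = 3357.5 / 2156.7
= 1.5568

1.5568


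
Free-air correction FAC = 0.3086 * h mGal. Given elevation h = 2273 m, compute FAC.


FAC = 0.3086 * h
= 0.3086 * 2273
= 701.4478 mGal

701.4478


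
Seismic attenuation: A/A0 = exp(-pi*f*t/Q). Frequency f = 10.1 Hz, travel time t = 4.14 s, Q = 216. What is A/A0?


pi*f*t/Q = pi*10.1*4.14/216 = 0.60816
A/A0 = exp(-0.60816) = 0.544352

0.544352


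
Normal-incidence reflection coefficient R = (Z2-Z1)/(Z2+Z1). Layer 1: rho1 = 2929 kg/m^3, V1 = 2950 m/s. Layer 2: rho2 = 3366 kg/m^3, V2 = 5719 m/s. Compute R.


Z1 = 2929 * 2950 = 8640550
Z2 = 3366 * 5719 = 19250154
R = (19250154 - 8640550) / (19250154 + 8640550) = 10609604 / 27890704 = 0.3804

0.3804


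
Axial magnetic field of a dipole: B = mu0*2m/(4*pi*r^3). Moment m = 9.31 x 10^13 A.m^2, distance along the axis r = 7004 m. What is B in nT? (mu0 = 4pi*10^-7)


m = 9.31 x 10^13 = 93100000000000 A.m^2
2m = 186200000000000 A.m^2
r^3 = 7004^3 = 343588336064
B = (4pi*10^-7) * 186200000000000 / (4*pi * 343588336064) * 1e9
= 233985820.839368 / 4317658369751.21 * 1e9
= 54192.7593 nT

54192.7593


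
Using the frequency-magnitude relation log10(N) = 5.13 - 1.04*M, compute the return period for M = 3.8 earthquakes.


log10(N) = 5.13 - 1.04*3.8 = 1.178
N = 10^1.178 = 15.066071
T = 1/N = 1/15.066071 = 0.0664 years

0.0664


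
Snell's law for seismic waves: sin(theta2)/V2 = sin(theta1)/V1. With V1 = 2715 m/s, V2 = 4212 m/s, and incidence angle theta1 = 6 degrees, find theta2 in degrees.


sin(theta1) = sin(6 deg) = 0.104528
sin(theta2) = V2/V1 * sin(theta1) = 4212/2715 * 0.104528 = 0.162163
theta2 = arcsin(0.162163) = 9.3325 degrees

9.3325


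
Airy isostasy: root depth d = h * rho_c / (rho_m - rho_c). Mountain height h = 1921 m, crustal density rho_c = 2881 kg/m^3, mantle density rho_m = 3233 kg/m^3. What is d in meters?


rho_m - rho_c = 3233 - 2881 = 352
d = 1921 * 2881 / 352
= 5534401 / 352
= 15722.73 m

15722.73


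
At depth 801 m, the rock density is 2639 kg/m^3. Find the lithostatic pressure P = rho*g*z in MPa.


P = rho * g * z / 1e6
= 2639 * 9.81 * 801 / 1e6
= 20736760.59 / 1e6
= 20.7368 MPa

20.7368


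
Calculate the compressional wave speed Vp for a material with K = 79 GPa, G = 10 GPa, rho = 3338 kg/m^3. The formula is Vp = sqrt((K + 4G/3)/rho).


First compute the effective modulus:
K + 4G/3 = 79e9 + 4*10e9/3 = 92333333333.33 Pa
Then divide by density:
92333333333.33 / 3338 = 27661274.2161 Pa/(kg/m^3)
Take the square root:
Vp = sqrt(27661274.2161) = 5259.4 m/s

5259.4


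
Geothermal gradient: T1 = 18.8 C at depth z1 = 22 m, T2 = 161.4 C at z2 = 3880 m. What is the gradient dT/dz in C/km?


dT = 161.4 - 18.8 = 142.6 C
dz = 3880 - 22 = 3858 m
gradient = dT/dz * 1000 = 142.6/3858 * 1000 = 36.9622 C/km

36.9622


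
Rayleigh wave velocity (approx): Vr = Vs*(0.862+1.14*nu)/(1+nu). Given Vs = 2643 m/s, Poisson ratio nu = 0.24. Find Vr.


Numerator factor = 0.862 + 1.14*0.24 = 1.1356
Denominator = 1 + 0.24 = 1.24
Vr = 2643 * 1.1356 / 1.24 = 2420.48 m/s

2420.48


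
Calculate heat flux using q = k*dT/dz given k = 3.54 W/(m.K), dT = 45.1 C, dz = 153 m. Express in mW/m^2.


q = k * dT / dz * 1000
= 3.54 * 45.1 / 153 * 1000
= 1.04349 * 1000
= 1043.4902 mW/m^2

1043.4902


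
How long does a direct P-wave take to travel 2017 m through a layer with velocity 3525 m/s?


t = x / V
= 2017 / 3525
= 0.5722 s

0.5722


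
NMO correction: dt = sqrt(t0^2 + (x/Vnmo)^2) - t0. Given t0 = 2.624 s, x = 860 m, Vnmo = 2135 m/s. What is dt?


x/Vnmo = 860/2135 = 0.40281
(x/Vnmo)^2 = 0.162256
t0^2 = 6.885376
sqrt(6.885376 + 0.162256) = 2.654738
dt = 2.654738 - 2.624 = 0.030738

0.030738


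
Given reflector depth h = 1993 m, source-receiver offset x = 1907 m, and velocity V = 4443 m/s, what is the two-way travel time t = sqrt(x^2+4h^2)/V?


x^2 + 4h^2 = 1907^2 + 4*1993^2 = 3636649 + 15888196 = 19524845
sqrt(19524845) = 4418.6927
t = 4418.6927 / 4443 = 0.9945 s

0.9945


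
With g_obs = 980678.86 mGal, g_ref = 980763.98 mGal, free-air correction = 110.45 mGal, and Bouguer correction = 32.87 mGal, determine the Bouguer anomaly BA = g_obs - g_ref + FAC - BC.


BA = g_obs - g_ref + FAC - BC
= 980678.86 - 980763.98 + 110.45 - 32.87
= -7.54 mGal

-7.54


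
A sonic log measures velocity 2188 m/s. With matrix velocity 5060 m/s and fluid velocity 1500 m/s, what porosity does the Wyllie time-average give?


1/V - 1/Vm = 1/2188 - 1/5060 = 0.00025941
1/Vf - 1/Vm = 1/1500 - 1/5060 = 0.00046904
phi = 0.00025941 / 0.00046904 = 0.5531

0.5531


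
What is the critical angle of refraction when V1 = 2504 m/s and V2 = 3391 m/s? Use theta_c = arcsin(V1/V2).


V1/V2 = 2504/3391 = 0.738425
theta_c = arcsin(0.738425) = 47.5974 degrees

47.5974


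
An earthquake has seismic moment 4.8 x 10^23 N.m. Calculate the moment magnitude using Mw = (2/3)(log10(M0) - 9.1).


log10(M0) = log10(4.8 x 10^23) = 23.6812
Mw = 2/3 * (23.6812 - 9.1)
= 2/3 * 14.5812
= 9.72

9.72


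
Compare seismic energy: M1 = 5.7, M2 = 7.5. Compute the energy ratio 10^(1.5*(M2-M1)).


M2 - M1 = 7.5 - 5.7 = 1.8
1.5 * 1.8 = 2.7
ratio = 10^2.7 = 501.19

501.19


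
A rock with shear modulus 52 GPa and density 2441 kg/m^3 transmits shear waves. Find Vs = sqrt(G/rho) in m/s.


Convert G to Pa: G = 52e9 Pa
Compute G/rho = 52e9 / 2441 = 21302744.7767
Vs = sqrt(21302744.7767) = 4615.49 m/s

4615.49


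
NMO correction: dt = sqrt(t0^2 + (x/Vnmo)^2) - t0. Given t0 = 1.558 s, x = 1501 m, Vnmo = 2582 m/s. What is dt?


x/Vnmo = 1501/2582 = 0.581332
(x/Vnmo)^2 = 0.337947
t0^2 = 2.427364
sqrt(2.427364 + 0.337947) = 1.662923
dt = 1.662923 - 1.558 = 0.104923

0.104923


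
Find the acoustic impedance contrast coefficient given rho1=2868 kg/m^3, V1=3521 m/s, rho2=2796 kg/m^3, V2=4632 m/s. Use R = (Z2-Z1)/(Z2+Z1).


Z1 = 2868 * 3521 = 10098228
Z2 = 2796 * 4632 = 12951072
R = (12951072 - 10098228) / (12951072 + 10098228) = 2852844 / 23049300 = 0.1238

0.1238


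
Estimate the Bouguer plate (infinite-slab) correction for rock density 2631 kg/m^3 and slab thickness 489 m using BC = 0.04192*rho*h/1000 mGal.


BC = 0.04192 * rho * h / 1000
= 0.04192 * 2631 * 489 / 1000
= 53.9326 mGal

53.9326


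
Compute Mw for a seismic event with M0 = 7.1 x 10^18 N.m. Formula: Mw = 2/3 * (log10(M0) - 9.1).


log10(M0) = log10(7.1 x 10^18) = 18.8513
Mw = 2/3 * (18.8513 - 9.1)
= 2/3 * 9.7513
= 6.5

6.5


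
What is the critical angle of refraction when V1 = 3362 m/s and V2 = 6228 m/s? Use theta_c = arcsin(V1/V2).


V1/V2 = 3362/6228 = 0.53982
theta_c = arcsin(0.53982) = 32.6714 degrees

32.6714


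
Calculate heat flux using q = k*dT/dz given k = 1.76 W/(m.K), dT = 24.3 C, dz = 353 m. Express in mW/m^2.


q = k * dT / dz * 1000
= 1.76 * 24.3 / 353 * 1000
= 0.121156 * 1000
= 121.1558 mW/m^2

121.1558


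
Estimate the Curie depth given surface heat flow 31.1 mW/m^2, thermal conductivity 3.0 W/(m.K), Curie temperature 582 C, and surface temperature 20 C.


T_Curie - T_surf = 582 - 20 = 562 C
Convert q to W/m^2: 31.1 mW/m^2 = 0.0311 W/m^2
d = 562 * 3.0 / 0.0311 = 54212.22 m

54212.22


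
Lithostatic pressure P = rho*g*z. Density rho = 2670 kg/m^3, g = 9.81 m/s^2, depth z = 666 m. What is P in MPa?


P = rho * g * z / 1e6
= 2670 * 9.81 * 666 / 1e6
= 17444338.2 / 1e6
= 17.4443 MPa

17.4443


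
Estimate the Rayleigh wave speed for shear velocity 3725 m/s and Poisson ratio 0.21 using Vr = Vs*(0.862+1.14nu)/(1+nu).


Numerator factor = 0.862 + 1.14*0.21 = 1.1014
Denominator = 1 + 0.21 = 1.21
Vr = 3725 * 1.1014 / 1.21 = 3390.67 m/s

3390.67


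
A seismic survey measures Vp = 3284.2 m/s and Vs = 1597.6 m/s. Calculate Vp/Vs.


Vp/Vs = 3284.2 / 1597.6
= 2.0557

2.0557


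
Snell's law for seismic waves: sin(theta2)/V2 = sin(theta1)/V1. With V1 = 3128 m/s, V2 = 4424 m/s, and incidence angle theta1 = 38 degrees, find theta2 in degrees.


sin(theta1) = sin(38 deg) = 0.615661
sin(theta2) = V2/V1 * sin(theta1) = 4424/3128 * 0.615661 = 0.870744
theta2 = arcsin(0.870744) = 60.5452 degrees

60.5452


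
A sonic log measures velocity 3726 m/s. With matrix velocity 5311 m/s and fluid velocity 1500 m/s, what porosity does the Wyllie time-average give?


1/V - 1/Vm = 1/3726 - 1/5311 = 8.01e-05
1/Vf - 1/Vm = 1/1500 - 1/5311 = 0.00047838
phi = 8.01e-05 / 0.00047838 = 0.1674

0.1674


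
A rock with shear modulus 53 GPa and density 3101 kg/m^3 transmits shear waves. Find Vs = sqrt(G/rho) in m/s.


Convert G to Pa: G = 53e9 Pa
Compute G/rho = 53e9 / 3101 = 17091260.8836
Vs = sqrt(17091260.8836) = 4134.16 m/s

4134.16


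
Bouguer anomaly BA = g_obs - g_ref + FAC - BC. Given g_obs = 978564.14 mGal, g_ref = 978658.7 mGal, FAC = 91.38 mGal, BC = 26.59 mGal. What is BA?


BA = g_obs - g_ref + FAC - BC
= 978564.14 - 978658.7 + 91.38 - 26.59
= -29.77 mGal

-29.77


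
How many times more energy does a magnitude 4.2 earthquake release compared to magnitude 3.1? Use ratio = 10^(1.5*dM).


M2 - M1 = 4.2 - 3.1 = 1.1
1.5 * 1.1 = 1.65
ratio = 10^1.65 = 44.67

44.67


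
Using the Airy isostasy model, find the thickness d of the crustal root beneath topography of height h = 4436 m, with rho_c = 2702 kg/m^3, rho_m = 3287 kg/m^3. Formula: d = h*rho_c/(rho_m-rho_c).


rho_m - rho_c = 3287 - 2702 = 585
d = 4436 * 2702 / 585
= 11986072 / 585
= 20489.01 m

20489.01


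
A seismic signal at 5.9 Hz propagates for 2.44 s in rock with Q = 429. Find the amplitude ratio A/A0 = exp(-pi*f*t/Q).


pi*f*t/Q = pi*5.9*2.44/429 = 0.105423
A/A0 = exp(-0.105423) = 0.899944

0.899944


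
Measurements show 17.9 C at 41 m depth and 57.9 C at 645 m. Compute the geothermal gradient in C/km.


dT = 57.9 - 17.9 = 40.0 C
dz = 645 - 41 = 604 m
gradient = dT/dz * 1000 = 40.0/604 * 1000 = 66.2252 C/km

66.2252


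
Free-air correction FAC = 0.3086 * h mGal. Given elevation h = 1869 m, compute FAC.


FAC = 0.3086 * h
= 0.3086 * 1869
= 576.7734 mGal

576.7734


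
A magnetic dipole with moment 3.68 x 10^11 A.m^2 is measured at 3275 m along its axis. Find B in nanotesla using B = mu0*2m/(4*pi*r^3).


m = 3.68 x 10^11 = 368000000000 A.m^2
2m = 736000000000 A.m^2
r^3 = 3275^3 = 35126421875
B = (4pi*10^-7) * 736000000000 / (4*pi * 35126421875) * 1e9
= 924884.877217 / 441411635637.58 * 1e9
= 2095.2888 nT

2095.2888


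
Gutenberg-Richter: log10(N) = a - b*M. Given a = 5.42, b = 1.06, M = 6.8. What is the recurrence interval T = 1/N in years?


log10(N) = 5.42 - 1.06*6.8 = -1.788
N = 10^-1.788 = 0.016293
T = 1/N = 1/0.016293 = 61.3762 years

61.3762


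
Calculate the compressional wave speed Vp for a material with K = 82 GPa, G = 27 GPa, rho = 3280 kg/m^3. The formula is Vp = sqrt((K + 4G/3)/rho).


First compute the effective modulus:
K + 4G/3 = 82e9 + 4*27e9/3 = 118000000000.0 Pa
Then divide by density:
118000000000.0 / 3280 = 35975609.7561 Pa/(kg/m^3)
Take the square root:
Vp = sqrt(35975609.7561) = 5997.97 m/s

5997.97


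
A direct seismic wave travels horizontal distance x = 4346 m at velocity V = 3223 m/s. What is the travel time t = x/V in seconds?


t = x / V
= 4346 / 3223
= 1.3484 s

1.3484


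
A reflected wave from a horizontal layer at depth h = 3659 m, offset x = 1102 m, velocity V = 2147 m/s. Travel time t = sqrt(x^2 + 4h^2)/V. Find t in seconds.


x^2 + 4h^2 = 1102^2 + 4*3659^2 = 1214404 + 53553124 = 54767528
sqrt(54767528) = 7400.5086
t = 7400.5086 / 2147 = 3.4469 s

3.4469


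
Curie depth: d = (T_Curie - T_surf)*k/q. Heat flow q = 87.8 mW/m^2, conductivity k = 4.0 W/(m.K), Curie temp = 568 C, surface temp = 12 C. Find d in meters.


T_Curie - T_surf = 568 - 12 = 556 C
Convert q to W/m^2: 87.8 mW/m^2 = 0.0878 W/m^2
d = 556 * 4.0 / 0.0878 = 25330.3 m

25330.3


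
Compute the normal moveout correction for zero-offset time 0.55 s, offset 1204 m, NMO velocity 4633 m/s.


x/Vnmo = 1204/4633 = 0.259875
(x/Vnmo)^2 = 0.067535
t0^2 = 0.3025
sqrt(0.3025 + 0.067535) = 0.608305
dt = 0.608305 - 0.55 = 0.058305

0.058305


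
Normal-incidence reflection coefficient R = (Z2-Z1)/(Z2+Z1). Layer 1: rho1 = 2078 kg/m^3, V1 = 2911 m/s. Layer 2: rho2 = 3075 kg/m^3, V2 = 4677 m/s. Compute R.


Z1 = 2078 * 2911 = 6049058
Z2 = 3075 * 4677 = 14381775
R = (14381775 - 6049058) / (14381775 + 6049058) = 8332717 / 20430833 = 0.4079

0.4079


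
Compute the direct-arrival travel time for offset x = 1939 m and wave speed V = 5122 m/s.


t = x / V
= 1939 / 5122
= 0.3786 s

0.3786


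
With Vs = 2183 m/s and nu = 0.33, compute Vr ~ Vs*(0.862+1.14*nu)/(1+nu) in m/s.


Numerator factor = 0.862 + 1.14*0.33 = 1.2382
Denominator = 1 + 0.33 = 1.33
Vr = 2183 * 1.2382 / 1.33 = 2032.32 m/s

2032.32


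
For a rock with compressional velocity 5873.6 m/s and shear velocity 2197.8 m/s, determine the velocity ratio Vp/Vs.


Vp/Vs = 5873.6 / 2197.8
= 2.6725

2.6725


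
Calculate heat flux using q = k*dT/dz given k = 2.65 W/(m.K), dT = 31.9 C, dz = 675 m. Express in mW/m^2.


q = k * dT / dz * 1000
= 2.65 * 31.9 / 675 * 1000
= 0.125237 * 1000
= 125.237 mW/m^2

125.237


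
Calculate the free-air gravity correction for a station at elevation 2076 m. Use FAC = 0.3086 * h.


FAC = 0.3086 * h
= 0.3086 * 2076
= 640.6536 mGal

640.6536


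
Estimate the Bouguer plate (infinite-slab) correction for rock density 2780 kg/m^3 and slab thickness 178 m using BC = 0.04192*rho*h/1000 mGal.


BC = 0.04192 * rho * h / 1000
= 0.04192 * 2780 * 178 / 1000
= 20.7437 mGal

20.7437


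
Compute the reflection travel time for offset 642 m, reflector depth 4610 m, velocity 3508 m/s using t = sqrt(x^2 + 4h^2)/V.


x^2 + 4h^2 = 642^2 + 4*4610^2 = 412164 + 85008400 = 85420564
sqrt(85420564) = 9242.3246
t = 9242.3246 / 3508 = 2.6346 s

2.6346


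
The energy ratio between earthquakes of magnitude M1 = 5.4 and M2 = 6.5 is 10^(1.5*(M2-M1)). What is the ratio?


M2 - M1 = 6.5 - 5.4 = 1.1
1.5 * 1.1 = 1.65
ratio = 10^1.65 = 44.67

44.67


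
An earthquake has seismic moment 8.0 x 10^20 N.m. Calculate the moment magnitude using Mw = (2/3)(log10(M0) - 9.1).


log10(M0) = log10(8.0 x 10^20) = 20.9031
Mw = 2/3 * (20.9031 - 9.1)
= 2/3 * 11.8031
= 7.87

7.87


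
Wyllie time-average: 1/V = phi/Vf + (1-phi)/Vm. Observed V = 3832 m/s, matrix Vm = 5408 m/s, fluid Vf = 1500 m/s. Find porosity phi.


1/V - 1/Vm = 1/3832 - 1/5408 = 7.605e-05
1/Vf - 1/Vm = 1/1500 - 1/5408 = 0.00048176
phi = 7.605e-05 / 0.00048176 = 0.1579

0.1579


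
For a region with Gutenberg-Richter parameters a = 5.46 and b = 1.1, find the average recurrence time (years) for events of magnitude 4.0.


log10(N) = 5.46 - 1.1*4.0 = 1.06
N = 10^1.06 = 11.481536
T = 1/N = 1/11.481536 = 0.0871 years

0.0871


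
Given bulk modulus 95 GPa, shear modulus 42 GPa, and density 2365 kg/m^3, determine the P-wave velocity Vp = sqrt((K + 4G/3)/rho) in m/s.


First compute the effective modulus:
K + 4G/3 = 95e9 + 4*42e9/3 = 151000000000.0 Pa
Then divide by density:
151000000000.0 / 2365 = 63847780.1268 Pa/(kg/m^3)
Take the square root:
Vp = sqrt(63847780.1268) = 7990.48 m/s

7990.48


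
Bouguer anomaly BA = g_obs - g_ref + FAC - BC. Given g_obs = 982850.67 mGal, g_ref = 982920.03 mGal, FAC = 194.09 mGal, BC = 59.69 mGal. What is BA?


BA = g_obs - g_ref + FAC - BC
= 982850.67 - 982920.03 + 194.09 - 59.69
= 65.04 mGal

65.04


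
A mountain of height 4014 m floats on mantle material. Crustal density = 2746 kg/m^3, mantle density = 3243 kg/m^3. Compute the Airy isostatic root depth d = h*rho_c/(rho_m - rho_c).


rho_m - rho_c = 3243 - 2746 = 497
d = 4014 * 2746 / 497
= 11022444 / 497
= 22177.96 m

22177.96


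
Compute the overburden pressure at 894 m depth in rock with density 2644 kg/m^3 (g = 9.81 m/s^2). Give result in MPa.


P = rho * g * z / 1e6
= 2644 * 9.81 * 894 / 1e6
= 23188250.16 / 1e6
= 23.1883 MPa

23.1883


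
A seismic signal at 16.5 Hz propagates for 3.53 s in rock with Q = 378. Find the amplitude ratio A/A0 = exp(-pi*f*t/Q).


pi*f*t/Q = pi*16.5*3.53/378 = 0.48408
A/A0 = exp(-0.48408) = 0.616264

0.616264


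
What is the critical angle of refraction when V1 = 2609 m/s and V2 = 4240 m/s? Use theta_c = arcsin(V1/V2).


V1/V2 = 2609/4240 = 0.61533
theta_c = arcsin(0.61533) = 37.9759 degrees

37.9759


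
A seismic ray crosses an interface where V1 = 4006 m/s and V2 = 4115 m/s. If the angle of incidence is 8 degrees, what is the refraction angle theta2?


sin(theta1) = sin(8 deg) = 0.139173
sin(theta2) = V2/V1 * sin(theta1) = 4115/4006 * 0.139173 = 0.14296
theta2 = arcsin(0.14296) = 8.2192 degrees

8.2192


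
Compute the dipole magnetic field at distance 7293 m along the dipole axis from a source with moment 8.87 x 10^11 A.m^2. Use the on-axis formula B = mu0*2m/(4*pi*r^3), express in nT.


m = 8.87 x 10^11 = 887000000000 A.m^2
2m = 1774000000000 A.m^2
r^3 = 7293^3 = 387898982757
B = (4pi*10^-7) * 1774000000000 / (4*pi * 387898982757) * 1e9
= 2229274.146987 / 4874482378257.38 * 1e9
= 457.3356 nT

457.3356


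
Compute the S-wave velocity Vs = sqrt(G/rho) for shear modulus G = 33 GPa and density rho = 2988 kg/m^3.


Convert G to Pa: G = 33e9 Pa
Compute G/rho = 33e9 / 2988 = 11044176.7068
Vs = sqrt(11044176.7068) = 3323.28 m/s

3323.28


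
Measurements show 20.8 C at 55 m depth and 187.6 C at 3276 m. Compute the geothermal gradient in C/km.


dT = 187.6 - 20.8 = 166.8 C
dz = 3276 - 55 = 3221 m
gradient = dT/dz * 1000 = 166.8/3221 * 1000 = 51.7852 C/km

51.7852


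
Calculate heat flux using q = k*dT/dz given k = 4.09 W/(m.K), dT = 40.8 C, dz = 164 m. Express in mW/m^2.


q = k * dT / dz * 1000
= 4.09 * 40.8 / 164 * 1000
= 1.017512 * 1000
= 1017.5122 mW/m^2

1017.5122


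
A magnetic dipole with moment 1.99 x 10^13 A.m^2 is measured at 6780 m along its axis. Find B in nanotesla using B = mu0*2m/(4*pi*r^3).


m = 1.99 x 10^13 = 19900000000000 A.m^2
2m = 39800000000000 A.m^2
r^3 = 6780^3 = 311665752000
B = (4pi*10^-7) * 39800000000000 / (4*pi * 311665752000) * 1e9
= 50014155.04515 / 3916507347434.95 * 1e9
= 12770.091 nT

12770.091


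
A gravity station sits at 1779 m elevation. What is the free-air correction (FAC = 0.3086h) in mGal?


FAC = 0.3086 * h
= 0.3086 * 1779
= 548.9994 mGal

548.9994


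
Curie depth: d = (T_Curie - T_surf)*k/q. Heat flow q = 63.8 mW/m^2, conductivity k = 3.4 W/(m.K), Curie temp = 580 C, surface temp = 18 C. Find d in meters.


T_Curie - T_surf = 580 - 18 = 562 C
Convert q to W/m^2: 63.8 mW/m^2 = 0.0638 W/m^2
d = 562 * 3.4 / 0.0638 = 29949.84 m

29949.84


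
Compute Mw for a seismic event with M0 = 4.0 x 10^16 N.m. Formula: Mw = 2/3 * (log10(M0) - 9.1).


log10(M0) = log10(4.0 x 10^16) = 16.6021
Mw = 2/3 * (16.6021 - 9.1)
= 2/3 * 7.5021
= 5.0

5.0


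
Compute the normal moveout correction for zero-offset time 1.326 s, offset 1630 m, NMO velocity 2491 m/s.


x/Vnmo = 1630/2491 = 0.654356
(x/Vnmo)^2 = 0.428181
t0^2 = 1.758276
sqrt(1.758276 + 0.428181) = 1.478667
dt = 1.478667 - 1.326 = 0.152667

0.152667


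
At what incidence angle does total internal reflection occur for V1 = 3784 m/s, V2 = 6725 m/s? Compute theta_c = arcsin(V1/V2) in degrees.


V1/V2 = 3784/6725 = 0.562677
theta_c = arcsin(0.562677) = 34.2411 degrees

34.2411


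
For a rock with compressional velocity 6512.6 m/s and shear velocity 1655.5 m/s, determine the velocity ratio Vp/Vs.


Vp/Vs = 6512.6 / 1655.5
= 3.9339

3.9339


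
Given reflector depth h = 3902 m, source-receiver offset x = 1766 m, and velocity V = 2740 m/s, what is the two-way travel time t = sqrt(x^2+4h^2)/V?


x^2 + 4h^2 = 1766^2 + 4*3902^2 = 3118756 + 60902416 = 64021172
sqrt(64021172) = 8001.3231
t = 8001.3231 / 2740 = 2.9202 s

2.9202


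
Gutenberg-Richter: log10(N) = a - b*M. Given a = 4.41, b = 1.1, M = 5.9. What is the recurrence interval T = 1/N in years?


log10(N) = 4.41 - 1.1*5.9 = -2.08
N = 10^-2.08 = 0.008318
T = 1/N = 1/0.008318 = 120.2264 years

120.2264


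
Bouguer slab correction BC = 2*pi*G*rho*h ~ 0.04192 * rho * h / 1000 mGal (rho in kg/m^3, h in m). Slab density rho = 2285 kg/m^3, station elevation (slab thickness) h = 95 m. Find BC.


BC = 0.04192 * rho * h / 1000
= 0.04192 * 2285 * 95 / 1000
= 9.0998 mGal

9.0998


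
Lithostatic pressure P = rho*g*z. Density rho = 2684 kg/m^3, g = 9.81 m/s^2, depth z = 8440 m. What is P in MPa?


P = rho * g * z / 1e6
= 2684 * 9.81 * 8440 / 1e6
= 222225537.6 / 1e6
= 222.2255 MPa

222.2255


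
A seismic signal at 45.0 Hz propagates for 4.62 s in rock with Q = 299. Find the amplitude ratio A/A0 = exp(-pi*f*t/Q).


pi*f*t/Q = pi*45.0*4.62/299 = 2.184405
A/A0 = exp(-2.184405) = 0.112545

0.112545


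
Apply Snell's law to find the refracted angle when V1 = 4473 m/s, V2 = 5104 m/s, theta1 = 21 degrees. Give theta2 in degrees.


sin(theta1) = sin(21 deg) = 0.358368
sin(theta2) = V2/V1 * sin(theta1) = 5104/4473 * 0.358368 = 0.408922
theta2 = arcsin(0.408922) = 24.1372 degrees

24.1372


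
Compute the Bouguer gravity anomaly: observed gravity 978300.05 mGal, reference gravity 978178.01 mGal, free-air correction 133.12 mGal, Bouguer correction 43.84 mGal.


BA = g_obs - g_ref + FAC - BC
= 978300.05 - 978178.01 + 133.12 - 43.84
= 211.32 mGal

211.32


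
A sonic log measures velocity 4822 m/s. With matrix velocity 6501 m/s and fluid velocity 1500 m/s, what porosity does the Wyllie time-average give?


1/V - 1/Vm = 1/4822 - 1/6501 = 5.356e-05
1/Vf - 1/Vm = 1/1500 - 1/6501 = 0.00051284
phi = 5.356e-05 / 0.00051284 = 0.1044

0.1044


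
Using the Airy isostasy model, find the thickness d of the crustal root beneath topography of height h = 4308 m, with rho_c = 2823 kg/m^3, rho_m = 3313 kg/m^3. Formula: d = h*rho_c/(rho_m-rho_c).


rho_m - rho_c = 3313 - 2823 = 490
d = 4308 * 2823 / 490
= 12161484 / 490
= 24819.36 m

24819.36


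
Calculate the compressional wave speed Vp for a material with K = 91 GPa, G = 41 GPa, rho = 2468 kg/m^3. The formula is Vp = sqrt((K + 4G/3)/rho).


First compute the effective modulus:
K + 4G/3 = 91e9 + 4*41e9/3 = 145666666666.67 Pa
Then divide by density:
145666666666.67 / 2468 = 59022150.1891 Pa/(kg/m^3)
Take the square root:
Vp = sqrt(59022150.1891) = 7682.59 m/s

7682.59


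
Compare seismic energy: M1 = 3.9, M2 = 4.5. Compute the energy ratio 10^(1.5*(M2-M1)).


M2 - M1 = 4.5 - 3.9 = 0.6
1.5 * 0.6 = 0.9
ratio = 10^0.9 = 7.94

7.94


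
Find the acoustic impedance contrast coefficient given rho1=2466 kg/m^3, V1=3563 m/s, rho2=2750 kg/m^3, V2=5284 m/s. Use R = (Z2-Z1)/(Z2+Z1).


Z1 = 2466 * 3563 = 8786358
Z2 = 2750 * 5284 = 14531000
R = (14531000 - 8786358) / (14531000 + 8786358) = 5744642 / 23317358 = 0.2464

0.2464


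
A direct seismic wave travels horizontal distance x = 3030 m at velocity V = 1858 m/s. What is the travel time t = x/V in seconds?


t = x / V
= 3030 / 1858
= 1.6308 s

1.6308


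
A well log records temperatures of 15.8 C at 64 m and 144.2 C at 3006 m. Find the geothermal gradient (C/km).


dT = 144.2 - 15.8 = 128.4 C
dz = 3006 - 64 = 2942 m
gradient = dT/dz * 1000 = 128.4/2942 * 1000 = 43.6438 C/km

43.6438


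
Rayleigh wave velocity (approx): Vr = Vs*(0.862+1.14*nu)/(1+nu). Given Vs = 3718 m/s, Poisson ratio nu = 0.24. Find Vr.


Numerator factor = 0.862 + 1.14*0.24 = 1.1356
Denominator = 1 + 0.24 = 1.24
Vr = 3718 * 1.1356 / 1.24 = 3404.97 m/s

3404.97


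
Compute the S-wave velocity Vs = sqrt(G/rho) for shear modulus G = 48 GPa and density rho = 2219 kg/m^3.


Convert G to Pa: G = 48e9 Pa
Compute G/rho = 48e9 / 2219 = 21631365.4799
Vs = sqrt(21631365.4799) = 4650.95 m/s

4650.95


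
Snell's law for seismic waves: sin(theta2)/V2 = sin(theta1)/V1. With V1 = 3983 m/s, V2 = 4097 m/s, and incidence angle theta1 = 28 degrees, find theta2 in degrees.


sin(theta1) = sin(28 deg) = 0.469472
sin(theta2) = V2/V1 * sin(theta1) = 4097/3983 * 0.469472 = 0.482909
theta2 = arcsin(0.482909) = 28.8755 degrees

28.8755


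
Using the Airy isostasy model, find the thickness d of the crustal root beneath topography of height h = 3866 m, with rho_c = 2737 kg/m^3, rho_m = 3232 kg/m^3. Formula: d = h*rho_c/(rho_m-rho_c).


rho_m - rho_c = 3232 - 2737 = 495
d = 3866 * 2737 / 495
= 10581242 / 495
= 21376.25 m

21376.25


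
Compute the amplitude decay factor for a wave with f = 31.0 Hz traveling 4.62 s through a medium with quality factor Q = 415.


pi*f*t/Q = pi*31.0*4.62/415 = 1.08419
A/A0 = exp(-1.08419) = 0.338176

0.338176


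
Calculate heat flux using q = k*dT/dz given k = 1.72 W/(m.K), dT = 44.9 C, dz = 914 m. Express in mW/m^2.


q = k * dT / dz * 1000
= 1.72 * 44.9 / 914 * 1000
= 0.084495 * 1000
= 84.4945 mW/m^2

84.4945


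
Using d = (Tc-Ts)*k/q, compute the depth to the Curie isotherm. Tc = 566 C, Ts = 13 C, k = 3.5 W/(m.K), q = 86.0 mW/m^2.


T_Curie - T_surf = 566 - 13 = 553 C
Convert q to W/m^2: 86.0 mW/m^2 = 0.086 W/m^2
d = 553 * 3.5 / 0.086 = 22505.81 m

22505.81


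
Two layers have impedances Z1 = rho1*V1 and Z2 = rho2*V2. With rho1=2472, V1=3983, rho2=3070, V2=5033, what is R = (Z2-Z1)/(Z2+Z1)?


Z1 = 2472 * 3983 = 9845976
Z2 = 3070 * 5033 = 15451310
R = (15451310 - 9845976) / (15451310 + 9845976) = 5605334 / 25297286 = 0.2216

0.2216


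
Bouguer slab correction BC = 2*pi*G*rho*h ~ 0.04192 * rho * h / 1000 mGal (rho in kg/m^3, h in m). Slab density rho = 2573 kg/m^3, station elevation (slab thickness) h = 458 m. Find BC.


BC = 0.04192 * rho * h / 1000
= 0.04192 * 2573 * 458 / 1000
= 49.4 mGal

49.4


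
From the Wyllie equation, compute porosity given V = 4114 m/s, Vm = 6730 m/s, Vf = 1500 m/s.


1/V - 1/Vm = 1/4114 - 1/6730 = 9.448e-05
1/Vf - 1/Vm = 1/1500 - 1/6730 = 0.00051808
phi = 9.448e-05 / 0.00051808 = 0.1824

0.1824


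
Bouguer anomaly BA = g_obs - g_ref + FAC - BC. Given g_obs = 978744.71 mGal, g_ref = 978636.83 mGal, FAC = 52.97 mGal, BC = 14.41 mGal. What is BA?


BA = g_obs - g_ref + FAC - BC
= 978744.71 - 978636.83 + 52.97 - 14.41
= 146.44 mGal

146.44


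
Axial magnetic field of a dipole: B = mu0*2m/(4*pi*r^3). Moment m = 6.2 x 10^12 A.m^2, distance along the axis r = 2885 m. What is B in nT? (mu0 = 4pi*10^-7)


m = 6.2 x 10^12 = 6200000000000 A.m^2
2m = 12400000000000 A.m^2
r^3 = 2885^3 = 24012504125
B = (4pi*10^-7) * 12400000000000 / (4*pi * 24012504125) * 1e9
= 15582299.561805 / 301750026213.58 * 1e9
= 51639.7621 nT

51639.7621


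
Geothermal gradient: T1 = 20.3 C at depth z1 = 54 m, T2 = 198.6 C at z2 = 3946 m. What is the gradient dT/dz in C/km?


dT = 198.6 - 20.3 = 178.3 C
dz = 3946 - 54 = 3892 m
gradient = dT/dz * 1000 = 178.3/3892 * 1000 = 45.8119 C/km

45.8119


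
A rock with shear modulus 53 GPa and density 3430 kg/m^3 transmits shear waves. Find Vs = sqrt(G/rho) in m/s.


Convert G to Pa: G = 53e9 Pa
Compute G/rho = 53e9 / 3430 = 15451895.0437
Vs = sqrt(15451895.0437) = 3930.89 m/s

3930.89


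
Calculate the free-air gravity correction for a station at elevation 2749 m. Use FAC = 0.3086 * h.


FAC = 0.3086 * h
= 0.3086 * 2749
= 848.3414 mGal

848.3414


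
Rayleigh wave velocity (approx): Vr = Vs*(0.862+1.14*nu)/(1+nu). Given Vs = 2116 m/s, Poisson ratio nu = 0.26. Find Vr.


Numerator factor = 0.862 + 1.14*0.26 = 1.1584
Denominator = 1 + 0.26 = 1.26
Vr = 2116 * 1.1584 / 1.26 = 1945.38 m/s

1945.38


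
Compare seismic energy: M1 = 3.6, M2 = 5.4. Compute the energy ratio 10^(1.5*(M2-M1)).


M2 - M1 = 5.4 - 3.6 = 1.8
1.5 * 1.8 = 2.7
ratio = 10^2.7 = 501.19

501.19


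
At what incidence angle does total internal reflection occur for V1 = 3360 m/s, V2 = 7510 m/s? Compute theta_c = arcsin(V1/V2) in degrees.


V1/V2 = 3360/7510 = 0.447403
theta_c = arcsin(0.447403) = 26.5772 degrees

26.5772


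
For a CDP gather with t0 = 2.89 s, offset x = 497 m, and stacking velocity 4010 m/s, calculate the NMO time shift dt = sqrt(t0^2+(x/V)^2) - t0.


x/Vnmo = 497/4010 = 0.12394
(x/Vnmo)^2 = 0.015361
t0^2 = 8.3521
sqrt(8.3521 + 0.015361) = 2.892656
dt = 2.892656 - 2.89 = 0.002656

0.002656


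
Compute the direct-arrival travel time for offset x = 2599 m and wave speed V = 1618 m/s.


t = x / V
= 2599 / 1618
= 1.6063 s

1.6063


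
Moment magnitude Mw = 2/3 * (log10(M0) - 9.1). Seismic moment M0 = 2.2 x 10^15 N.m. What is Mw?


log10(M0) = log10(2.2 x 10^15) = 15.3424
Mw = 2/3 * (15.3424 - 9.1)
= 2/3 * 6.2424
= 4.16

4.16


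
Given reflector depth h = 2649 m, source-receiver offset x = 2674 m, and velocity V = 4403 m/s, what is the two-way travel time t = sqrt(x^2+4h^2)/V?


x^2 + 4h^2 = 2674^2 + 4*2649^2 = 7150276 + 28068804 = 35219080
sqrt(35219080) = 5934.5665
t = 5934.5665 / 4403 = 1.3478 s

1.3478


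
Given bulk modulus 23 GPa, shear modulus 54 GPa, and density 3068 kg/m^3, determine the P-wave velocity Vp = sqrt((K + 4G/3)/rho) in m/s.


First compute the effective modulus:
K + 4G/3 = 23e9 + 4*54e9/3 = 95000000000.0 Pa
Then divide by density:
95000000000.0 / 3068 = 30964797.914 Pa/(kg/m^3)
Take the square root:
Vp = sqrt(30964797.914) = 5564.6 m/s

5564.6


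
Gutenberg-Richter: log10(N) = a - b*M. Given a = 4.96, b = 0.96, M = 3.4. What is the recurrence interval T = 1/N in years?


log10(N) = 4.96 - 0.96*3.4 = 1.696
N = 10^1.696 = 49.659232
T = 1/N = 1/49.659232 = 0.0201 years

0.0201


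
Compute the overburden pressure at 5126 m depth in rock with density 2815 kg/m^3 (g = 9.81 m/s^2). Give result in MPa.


P = rho * g * z / 1e6
= 2815 * 9.81 * 5126 / 1e6
= 141555258.9 / 1e6
= 141.5553 MPa

141.5553


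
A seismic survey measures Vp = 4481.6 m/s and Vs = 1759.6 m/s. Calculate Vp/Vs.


Vp/Vs = 4481.6 / 1759.6
= 2.5469

2.5469


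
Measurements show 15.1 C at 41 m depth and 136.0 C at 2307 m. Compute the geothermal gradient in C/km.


dT = 136.0 - 15.1 = 120.9 C
dz = 2307 - 41 = 2266 m
gradient = dT/dz * 1000 = 120.9/2266 * 1000 = 53.3539 C/km

53.3539


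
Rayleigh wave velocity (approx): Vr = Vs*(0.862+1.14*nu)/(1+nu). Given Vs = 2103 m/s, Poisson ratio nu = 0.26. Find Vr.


Numerator factor = 0.862 + 1.14*0.26 = 1.1584
Denominator = 1 + 0.26 = 1.26
Vr = 2103 * 1.1584 / 1.26 = 1933.42 m/s

1933.42


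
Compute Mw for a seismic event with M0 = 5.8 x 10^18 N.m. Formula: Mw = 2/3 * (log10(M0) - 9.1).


log10(M0) = log10(5.8 x 10^18) = 18.7634
Mw = 2/3 * (18.7634 - 9.1)
= 2/3 * 9.6634
= 6.44

6.44


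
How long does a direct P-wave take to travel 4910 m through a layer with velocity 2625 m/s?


t = x / V
= 4910 / 2625
= 1.8705 s

1.8705


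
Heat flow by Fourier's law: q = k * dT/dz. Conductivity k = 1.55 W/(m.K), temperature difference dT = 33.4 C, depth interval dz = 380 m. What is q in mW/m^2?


q = k * dT / dz * 1000
= 1.55 * 33.4 / 380 * 1000
= 0.136237 * 1000
= 136.2368 mW/m^2

136.2368


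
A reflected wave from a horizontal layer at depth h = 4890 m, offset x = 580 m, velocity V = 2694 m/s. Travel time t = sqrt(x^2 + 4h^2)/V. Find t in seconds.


x^2 + 4h^2 = 580^2 + 4*4890^2 = 336400 + 95648400 = 95984800
sqrt(95984800) = 9797.1833
t = 9797.1833 / 2694 = 3.6367 s

3.6367


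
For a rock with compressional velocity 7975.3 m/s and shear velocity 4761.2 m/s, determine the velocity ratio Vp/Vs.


Vp/Vs = 7975.3 / 4761.2
= 1.6751

1.6751


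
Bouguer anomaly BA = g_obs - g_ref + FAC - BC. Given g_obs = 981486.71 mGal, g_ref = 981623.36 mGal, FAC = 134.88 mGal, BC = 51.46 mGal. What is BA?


BA = g_obs - g_ref + FAC - BC
= 981486.71 - 981623.36 + 134.88 - 51.46
= -53.23 mGal

-53.23


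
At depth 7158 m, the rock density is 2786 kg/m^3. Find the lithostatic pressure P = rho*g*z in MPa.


P = rho * g * z / 1e6
= 2786 * 9.81 * 7158 / 1e6
= 195632864.28 / 1e6
= 195.6329 MPa

195.6329


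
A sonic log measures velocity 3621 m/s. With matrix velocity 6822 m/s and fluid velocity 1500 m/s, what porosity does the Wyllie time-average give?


1/V - 1/Vm = 1/3621 - 1/6822 = 0.00012958
1/Vf - 1/Vm = 1/1500 - 1/6822 = 0.00052008
phi = 0.00012958 / 0.00052008 = 0.2492

0.2492


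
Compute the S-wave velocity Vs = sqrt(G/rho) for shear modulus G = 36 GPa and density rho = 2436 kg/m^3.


Convert G to Pa: G = 36e9 Pa
Compute G/rho = 36e9 / 2436 = 14778325.1232
Vs = sqrt(14778325.1232) = 3844.26 m/s

3844.26


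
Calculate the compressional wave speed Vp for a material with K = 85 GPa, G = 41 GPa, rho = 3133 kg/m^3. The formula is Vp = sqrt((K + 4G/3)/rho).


First compute the effective modulus:
K + 4G/3 = 85e9 + 4*41e9/3 = 139666666666.67 Pa
Then divide by density:
139666666666.67 / 3133 = 44579210.5543 Pa/(kg/m^3)
Take the square root:
Vp = sqrt(44579210.5543) = 6676.77 m/s

6676.77


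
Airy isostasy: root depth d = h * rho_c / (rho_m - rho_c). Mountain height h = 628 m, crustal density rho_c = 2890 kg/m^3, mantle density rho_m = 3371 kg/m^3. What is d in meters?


rho_m - rho_c = 3371 - 2890 = 481
d = 628 * 2890 / 481
= 1814920 / 481
= 3773.22 m

3773.22


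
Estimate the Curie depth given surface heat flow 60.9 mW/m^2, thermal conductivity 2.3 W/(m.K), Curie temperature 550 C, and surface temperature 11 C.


T_Curie - T_surf = 550 - 11 = 539 C
Convert q to W/m^2: 60.9 mW/m^2 = 0.0609 W/m^2
d = 539 * 2.3 / 0.0609 = 20356.32 m

20356.32


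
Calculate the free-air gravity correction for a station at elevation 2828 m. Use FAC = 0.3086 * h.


FAC = 0.3086 * h
= 0.3086 * 2828
= 872.7208 mGal

872.7208


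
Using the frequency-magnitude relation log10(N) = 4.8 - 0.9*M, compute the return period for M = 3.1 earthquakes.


log10(N) = 4.8 - 0.9*3.1 = 2.01
N = 10^2.01 = 102.329299
T = 1/N = 1/102.329299 = 0.0098 years

0.0098


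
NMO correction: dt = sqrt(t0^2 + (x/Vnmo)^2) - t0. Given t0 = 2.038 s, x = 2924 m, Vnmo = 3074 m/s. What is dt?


x/Vnmo = 2924/3074 = 0.951204
(x/Vnmo)^2 = 0.904788
t0^2 = 4.153444
sqrt(4.153444 + 0.904788) = 2.249051
dt = 2.249051 - 2.038 = 0.211051

0.211051


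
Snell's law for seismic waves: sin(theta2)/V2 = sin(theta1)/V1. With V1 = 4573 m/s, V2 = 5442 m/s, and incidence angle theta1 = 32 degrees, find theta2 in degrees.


sin(theta1) = sin(32 deg) = 0.529919
sin(theta2) = V2/V1 * sin(theta1) = 5442/4573 * 0.529919 = 0.630619
theta2 = arcsin(0.630619) = 39.0958 degrees

39.0958


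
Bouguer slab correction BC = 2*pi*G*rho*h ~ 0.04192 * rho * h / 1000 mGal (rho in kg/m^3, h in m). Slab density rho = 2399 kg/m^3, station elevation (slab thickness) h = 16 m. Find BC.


BC = 0.04192 * rho * h / 1000
= 0.04192 * 2399 * 16 / 1000
= 1.6091 mGal

1.6091


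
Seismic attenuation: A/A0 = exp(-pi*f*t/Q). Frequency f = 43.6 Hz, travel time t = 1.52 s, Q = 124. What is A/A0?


pi*f*t/Q = pi*43.6*1.52/124 = 1.679029
A/A0 = exp(-1.679029) = 0.186555

0.186555


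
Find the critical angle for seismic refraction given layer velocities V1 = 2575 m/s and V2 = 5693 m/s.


V1/V2 = 2575/5693 = 0.45231
theta_c = arcsin(0.45231) = 26.892 degrees

26.892


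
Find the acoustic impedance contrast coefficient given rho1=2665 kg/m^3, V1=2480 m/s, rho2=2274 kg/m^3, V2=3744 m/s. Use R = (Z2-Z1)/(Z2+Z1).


Z1 = 2665 * 2480 = 6609200
Z2 = 2274 * 3744 = 8513856
R = (8513856 - 6609200) / (8513856 + 6609200) = 1904656 / 15123056 = 0.1259

0.1259


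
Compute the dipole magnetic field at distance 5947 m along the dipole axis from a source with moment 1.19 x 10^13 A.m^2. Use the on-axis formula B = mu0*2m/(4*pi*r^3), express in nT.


m = 1.19 x 10^13 = 11900000000000 A.m^2
2m = 23800000000000 A.m^2
r^3 = 5947^3 = 210326413123
B = (4pi*10^-7) * 23800000000000 / (4*pi * 210326413123) * 1e9
= 29907962.062175 / 2643039657292.43 * 1e9
= 11315.7447 nT

11315.7447


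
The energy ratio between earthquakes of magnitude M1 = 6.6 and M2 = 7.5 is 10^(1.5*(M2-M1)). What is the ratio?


M2 - M1 = 7.5 - 6.6 = 0.9
1.5 * 0.9 = 1.35
ratio = 10^1.35 = 22.39

22.39


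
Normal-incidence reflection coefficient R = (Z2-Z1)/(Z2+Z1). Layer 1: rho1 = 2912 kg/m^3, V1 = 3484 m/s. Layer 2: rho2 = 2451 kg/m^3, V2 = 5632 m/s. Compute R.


Z1 = 2912 * 3484 = 10145408
Z2 = 2451 * 5632 = 13804032
R = (13804032 - 10145408) / (13804032 + 10145408) = 3658624 / 23949440 = 0.1528

0.1528


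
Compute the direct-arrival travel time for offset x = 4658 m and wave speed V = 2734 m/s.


t = x / V
= 4658 / 2734
= 1.7037 s

1.7037


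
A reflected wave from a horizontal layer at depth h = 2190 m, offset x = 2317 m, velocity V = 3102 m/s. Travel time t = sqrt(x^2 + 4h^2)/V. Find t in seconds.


x^2 + 4h^2 = 2317^2 + 4*2190^2 = 5368489 + 19184400 = 24552889
sqrt(24552889) = 4955.0872
t = 4955.0872 / 3102 = 1.5974 s

1.5974


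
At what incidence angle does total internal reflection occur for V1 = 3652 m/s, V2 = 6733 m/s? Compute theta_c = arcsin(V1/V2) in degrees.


V1/V2 = 3652/6733 = 0.542403
theta_c = arcsin(0.542403) = 32.8474 degrees

32.8474


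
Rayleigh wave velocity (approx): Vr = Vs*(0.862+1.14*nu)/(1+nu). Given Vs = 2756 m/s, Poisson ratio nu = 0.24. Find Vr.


Numerator factor = 0.862 + 1.14*0.24 = 1.1356
Denominator = 1 + 0.24 = 1.24
Vr = 2756 * 1.1356 / 1.24 = 2523.96 m/s

2523.96


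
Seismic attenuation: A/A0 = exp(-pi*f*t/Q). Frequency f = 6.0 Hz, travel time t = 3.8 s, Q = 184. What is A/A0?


pi*f*t/Q = pi*6.0*3.8/184 = 0.389284
A/A0 = exp(-0.389284) = 0.677542

0.677542


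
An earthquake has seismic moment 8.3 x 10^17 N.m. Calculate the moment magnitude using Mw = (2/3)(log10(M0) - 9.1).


log10(M0) = log10(8.3 x 10^17) = 17.9191
Mw = 2/3 * (17.9191 - 9.1)
= 2/3 * 8.8191
= 5.88

5.88


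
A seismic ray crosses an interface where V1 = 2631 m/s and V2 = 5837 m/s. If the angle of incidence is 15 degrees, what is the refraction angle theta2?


sin(theta1) = sin(15 deg) = 0.258819
sin(theta2) = V2/V1 * sin(theta1) = 5837/2631 * 0.258819 = 0.574202
theta2 = arcsin(0.574202) = 35.0438 degrees

35.0438


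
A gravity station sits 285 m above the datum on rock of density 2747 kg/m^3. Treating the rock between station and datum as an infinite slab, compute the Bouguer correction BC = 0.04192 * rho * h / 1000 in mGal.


BC = 0.04192 * rho * h / 1000
= 0.04192 * 2747 * 285 / 1000
= 32.819 mGal

32.819


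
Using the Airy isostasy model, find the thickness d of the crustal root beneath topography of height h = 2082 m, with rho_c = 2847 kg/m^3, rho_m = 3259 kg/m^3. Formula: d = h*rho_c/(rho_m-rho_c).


rho_m - rho_c = 3259 - 2847 = 412
d = 2082 * 2847 / 412
= 5927454 / 412
= 14387.02 m

14387.02


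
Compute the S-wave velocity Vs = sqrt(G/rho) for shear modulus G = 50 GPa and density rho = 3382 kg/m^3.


Convert G to Pa: G = 50e9 Pa
Compute G/rho = 50e9 / 3382 = 14784151.3897
Vs = sqrt(14784151.3897) = 3845.02 m/s

3845.02


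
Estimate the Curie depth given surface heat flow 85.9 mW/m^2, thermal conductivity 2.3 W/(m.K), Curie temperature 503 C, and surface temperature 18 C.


T_Curie - T_surf = 503 - 18 = 485 C
Convert q to W/m^2: 85.9 mW/m^2 = 0.0859 W/m^2
d = 485 * 2.3 / 0.0859 = 12986.03 m

12986.03


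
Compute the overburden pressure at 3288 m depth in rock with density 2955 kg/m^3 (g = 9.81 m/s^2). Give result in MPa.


P = rho * g * z / 1e6
= 2955 * 9.81 * 3288 / 1e6
= 95314352.4 / 1e6
= 95.3144 MPa

95.3144
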